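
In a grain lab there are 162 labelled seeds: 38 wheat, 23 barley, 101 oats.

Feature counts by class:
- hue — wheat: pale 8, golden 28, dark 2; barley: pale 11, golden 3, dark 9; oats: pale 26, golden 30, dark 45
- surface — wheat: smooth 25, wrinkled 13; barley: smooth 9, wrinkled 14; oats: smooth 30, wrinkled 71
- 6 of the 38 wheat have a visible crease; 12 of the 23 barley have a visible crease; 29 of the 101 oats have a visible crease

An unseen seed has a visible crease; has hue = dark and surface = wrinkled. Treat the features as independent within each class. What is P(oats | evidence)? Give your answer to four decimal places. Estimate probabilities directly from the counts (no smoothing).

0.7538

wheat: (38/162) × (2/38) × (13/38) × (6/38) ≈ 0.000666872
barley: (23/162) × (9/23) × (14/23) × (12/23) ≈ 0.0176434
oats: (101/162) × (45/101) × (71/101) × (29/101) ≈ 0.0560675
P(oats | x) = 0.0560675 / 0.074377772 ≈ 0.7538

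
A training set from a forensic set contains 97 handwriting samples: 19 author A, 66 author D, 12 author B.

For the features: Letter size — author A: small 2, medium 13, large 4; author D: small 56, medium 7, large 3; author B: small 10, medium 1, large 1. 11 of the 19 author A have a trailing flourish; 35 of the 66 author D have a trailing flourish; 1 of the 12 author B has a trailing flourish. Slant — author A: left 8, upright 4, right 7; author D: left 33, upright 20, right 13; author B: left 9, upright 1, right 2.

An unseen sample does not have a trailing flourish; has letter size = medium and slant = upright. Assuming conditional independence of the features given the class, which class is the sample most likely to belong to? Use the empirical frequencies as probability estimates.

author A: (19/97) × (13/19) × (8/19) × (4/19) ≈ 0.0118799
author D: (66/97) × (7/66) × (31/66) × (20/66) ≈ 0.0102714
author B: (12/97) × (1/12) × (11/12) × (1/12) ≈ 0.000787514
Highest score → author A.

author A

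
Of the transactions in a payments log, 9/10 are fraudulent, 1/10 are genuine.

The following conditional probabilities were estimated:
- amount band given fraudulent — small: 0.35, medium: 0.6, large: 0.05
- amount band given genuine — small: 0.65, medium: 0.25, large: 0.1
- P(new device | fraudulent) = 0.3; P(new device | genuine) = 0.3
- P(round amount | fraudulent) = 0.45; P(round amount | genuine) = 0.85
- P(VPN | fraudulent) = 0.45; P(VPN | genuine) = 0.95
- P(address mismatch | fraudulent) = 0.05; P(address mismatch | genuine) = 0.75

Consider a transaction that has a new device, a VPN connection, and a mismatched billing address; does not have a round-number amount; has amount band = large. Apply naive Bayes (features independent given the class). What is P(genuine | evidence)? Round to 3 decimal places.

0.657

fraudulent: 0.9 × 0.05 × 0.3 × (1−0.45) × 0.45 × 0.05 = 0.0001670625
genuine: 0.1 × 0.1 × 0.3 × (1−0.85) × 0.95 × 0.75 = 0.000320625
P(genuine | x) = 0.000320625 / 0.0004876875 ≈ 0.657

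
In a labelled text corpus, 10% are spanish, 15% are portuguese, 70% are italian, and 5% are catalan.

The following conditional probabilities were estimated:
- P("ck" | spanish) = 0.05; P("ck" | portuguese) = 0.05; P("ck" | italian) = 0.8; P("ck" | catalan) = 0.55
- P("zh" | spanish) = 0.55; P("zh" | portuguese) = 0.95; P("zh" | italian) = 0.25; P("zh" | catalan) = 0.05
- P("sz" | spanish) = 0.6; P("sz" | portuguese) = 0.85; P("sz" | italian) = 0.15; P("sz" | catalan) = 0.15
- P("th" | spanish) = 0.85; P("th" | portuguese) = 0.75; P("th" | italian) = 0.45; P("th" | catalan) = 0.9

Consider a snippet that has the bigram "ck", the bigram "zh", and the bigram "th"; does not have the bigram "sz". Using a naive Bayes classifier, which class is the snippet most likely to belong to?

spanish: 0.1 × 0.05 × 0.55 × (1−0.6) × 0.85 = 0.000935
portuguese: 0.15 × 0.05 × 0.95 × (1−0.85) × 0.75 = 0.0008015625
italian: 0.7 × 0.8 × 0.25 × (1−0.15) × 0.45 = 0.05355
catalan: 0.05 × 0.55 × 0.05 × (1−0.15) × 0.9 = 0.001051875
Highest score → italian.

italian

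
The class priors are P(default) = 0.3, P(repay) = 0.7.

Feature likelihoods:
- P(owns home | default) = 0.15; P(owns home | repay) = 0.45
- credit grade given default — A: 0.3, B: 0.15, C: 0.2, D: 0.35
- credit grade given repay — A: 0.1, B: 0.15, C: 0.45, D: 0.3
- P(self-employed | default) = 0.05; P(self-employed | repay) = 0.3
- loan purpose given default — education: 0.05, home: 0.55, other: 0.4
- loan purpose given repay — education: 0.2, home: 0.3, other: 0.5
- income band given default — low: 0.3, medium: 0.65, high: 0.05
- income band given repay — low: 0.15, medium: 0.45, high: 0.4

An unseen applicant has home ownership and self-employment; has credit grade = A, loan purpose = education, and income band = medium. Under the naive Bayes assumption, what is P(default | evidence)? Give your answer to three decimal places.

default: 0.3 × 0.15 × 0.3 × 0.05 × 0.05 × 0.65 = 0.0000219375
repay: 0.7 × 0.45 × 0.1 × 0.3 × 0.2 × 0.45 = 0.0008505
P(default | x) = 0.0000219375 / 0.0008724375 ≈ 0.025

0.025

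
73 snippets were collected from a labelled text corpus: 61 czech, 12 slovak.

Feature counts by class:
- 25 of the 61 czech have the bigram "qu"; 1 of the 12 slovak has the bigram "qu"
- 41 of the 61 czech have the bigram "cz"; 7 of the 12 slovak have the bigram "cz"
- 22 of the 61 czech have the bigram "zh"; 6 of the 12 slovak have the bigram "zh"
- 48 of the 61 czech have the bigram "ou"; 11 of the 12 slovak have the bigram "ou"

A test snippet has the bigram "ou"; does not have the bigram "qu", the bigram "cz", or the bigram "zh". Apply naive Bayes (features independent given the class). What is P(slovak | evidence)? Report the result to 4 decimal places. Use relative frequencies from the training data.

czech: (61/73) × (36/61) × (20/61) × (39/61) × (48/61) ≈ 0.0813441
slovak: (12/73) × (11/12) × (5/12) × (6/12) × (11/12) ≈ 0.0287766
P(slovak | x) = 0.0287766 / 0.1101207 ≈ 0.2613

0.2613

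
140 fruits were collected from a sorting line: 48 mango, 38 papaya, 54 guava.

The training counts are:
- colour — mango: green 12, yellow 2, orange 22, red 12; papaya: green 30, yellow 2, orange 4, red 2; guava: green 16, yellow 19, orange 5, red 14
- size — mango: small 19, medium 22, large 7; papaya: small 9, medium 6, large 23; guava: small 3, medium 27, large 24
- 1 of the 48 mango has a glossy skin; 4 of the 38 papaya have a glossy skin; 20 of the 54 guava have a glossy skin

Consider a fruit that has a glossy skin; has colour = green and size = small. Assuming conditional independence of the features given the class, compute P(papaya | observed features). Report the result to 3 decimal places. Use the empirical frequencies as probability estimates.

0.636

mango: (48/140) × (12/48) × (19/48) × (1/48) ≈ 0.000706845
papaya: (38/140) × (30/38) × (9/38) × (4/38) ≈ 0.0053423
guava: (54/140) × (16/54) × (3/54) × (20/54) ≈ 0.00235156
P(papaya | x) = 0.0053423 / 0.008400705 ≈ 0.636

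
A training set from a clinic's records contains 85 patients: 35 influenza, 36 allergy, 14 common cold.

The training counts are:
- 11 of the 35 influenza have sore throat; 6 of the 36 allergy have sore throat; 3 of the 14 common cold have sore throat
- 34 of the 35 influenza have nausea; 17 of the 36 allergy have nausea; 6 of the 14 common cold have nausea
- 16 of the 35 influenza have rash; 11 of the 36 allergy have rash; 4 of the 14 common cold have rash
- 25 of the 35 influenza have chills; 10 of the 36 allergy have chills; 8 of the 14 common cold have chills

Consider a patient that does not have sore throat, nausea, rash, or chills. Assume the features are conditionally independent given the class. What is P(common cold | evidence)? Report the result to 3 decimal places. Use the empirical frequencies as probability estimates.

influenza: (35/85) × (24/35) × (1/35) × (19/35) × (10/35) ≈ 0.00125124
allergy: (36/85) × (30/36) × (19/36) × (25/36) × (26/36) ≈ 0.0934247
common cold: (14/85) × (11/14) × (8/14) × (10/14) × (6/14) ≈ 0.0226376
P(common cold | x) = 0.0226376 / 0.11731354 ≈ 0.193

0.193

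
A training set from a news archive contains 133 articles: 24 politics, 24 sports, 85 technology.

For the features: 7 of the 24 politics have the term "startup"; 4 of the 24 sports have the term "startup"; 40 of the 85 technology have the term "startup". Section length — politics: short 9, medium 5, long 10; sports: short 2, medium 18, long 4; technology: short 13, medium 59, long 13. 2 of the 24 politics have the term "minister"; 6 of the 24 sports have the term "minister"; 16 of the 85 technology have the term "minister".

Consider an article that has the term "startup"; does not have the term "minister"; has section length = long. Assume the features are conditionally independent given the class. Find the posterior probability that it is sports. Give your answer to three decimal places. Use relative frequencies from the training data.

0.061

politics: (24/133) × (7/24) × (10/24) × (22/24) ≈ 0.0201023
sports: (24/133) × (4/24) × (4/24) × (18/24) ≈ 0.0037594
technology: (85/133) × (40/85) × (13/85) × (69/85) ≈ 0.037339
P(sports | x) = 0.0037594 / 0.0612007 ≈ 0.061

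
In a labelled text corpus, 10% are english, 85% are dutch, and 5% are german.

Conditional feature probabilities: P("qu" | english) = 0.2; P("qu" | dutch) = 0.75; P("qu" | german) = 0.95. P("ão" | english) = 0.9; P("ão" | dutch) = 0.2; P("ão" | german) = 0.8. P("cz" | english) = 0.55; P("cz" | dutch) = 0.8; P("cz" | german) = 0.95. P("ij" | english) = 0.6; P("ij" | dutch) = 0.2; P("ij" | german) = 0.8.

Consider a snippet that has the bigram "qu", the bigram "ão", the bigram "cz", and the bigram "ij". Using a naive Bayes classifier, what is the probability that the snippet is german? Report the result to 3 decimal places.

0.523

english: 0.1 × 0.2 × 0.9 × 0.55 × 0.6 = 0.00594
dutch: 0.85 × 0.75 × 0.2 × 0.8 × 0.2 = 0.0204
german: 0.05 × 0.95 × 0.8 × 0.95 × 0.8 = 0.02888
P(german | x) = 0.02888 / 0.05522 ≈ 0.523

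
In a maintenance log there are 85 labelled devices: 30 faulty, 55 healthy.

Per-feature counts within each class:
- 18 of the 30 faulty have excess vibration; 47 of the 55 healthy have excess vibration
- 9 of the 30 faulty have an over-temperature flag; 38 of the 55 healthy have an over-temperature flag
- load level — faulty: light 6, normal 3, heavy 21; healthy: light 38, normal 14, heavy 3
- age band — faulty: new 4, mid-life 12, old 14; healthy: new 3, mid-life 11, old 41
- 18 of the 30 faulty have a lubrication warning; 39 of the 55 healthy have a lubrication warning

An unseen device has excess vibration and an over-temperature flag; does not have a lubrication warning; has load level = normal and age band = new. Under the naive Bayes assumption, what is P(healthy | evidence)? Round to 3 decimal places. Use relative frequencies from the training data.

0.820

faulty: (30/85) × (18/30) × (9/30) × (3/30) × (4/30) × (12/30) ≈ 0.000338824
healthy: (55/85) × (47/55) × (38/55) × (14/55) × (3/55) × (16/55) ≈ 0.00154305
P(healthy | x) = 0.00154305 / 0.001881874 ≈ 0.820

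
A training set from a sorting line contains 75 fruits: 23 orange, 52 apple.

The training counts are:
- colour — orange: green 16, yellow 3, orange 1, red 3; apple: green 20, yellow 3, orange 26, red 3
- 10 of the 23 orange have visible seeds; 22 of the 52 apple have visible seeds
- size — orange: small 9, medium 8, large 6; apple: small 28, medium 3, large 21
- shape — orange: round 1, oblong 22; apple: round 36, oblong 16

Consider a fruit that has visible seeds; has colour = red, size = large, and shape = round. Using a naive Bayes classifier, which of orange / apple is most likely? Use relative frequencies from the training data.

apple

orange: (23/75) × (3/23) × (10/23) × (6/23) × (1/23) ≈ 0.000197255
apple: (52/75) × (3/52) × (22/52) × (21/52) × (36/52) ≈ 0.00473145
Highest score → apple.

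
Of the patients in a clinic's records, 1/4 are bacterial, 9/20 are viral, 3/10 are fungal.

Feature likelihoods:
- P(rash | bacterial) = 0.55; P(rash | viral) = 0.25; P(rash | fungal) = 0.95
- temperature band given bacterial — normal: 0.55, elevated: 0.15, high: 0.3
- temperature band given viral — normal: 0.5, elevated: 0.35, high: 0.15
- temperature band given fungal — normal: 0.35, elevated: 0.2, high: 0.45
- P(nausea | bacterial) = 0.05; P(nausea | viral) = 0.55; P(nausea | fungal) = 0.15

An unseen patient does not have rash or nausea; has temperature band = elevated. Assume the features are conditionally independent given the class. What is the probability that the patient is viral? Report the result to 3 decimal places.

0.741

bacterial: 0.25 × (1−0.55) × 0.15 × (1−0.05) = 0.01603125
viral: 0.45 × (1−0.25) × 0.35 × (1−0.55) = 0.05315625
fungal: 0.3 × (1−0.95) × 0.2 × (1−0.15) = 0.00255
P(viral | x) = 0.05315625 / 0.0717375 ≈ 0.741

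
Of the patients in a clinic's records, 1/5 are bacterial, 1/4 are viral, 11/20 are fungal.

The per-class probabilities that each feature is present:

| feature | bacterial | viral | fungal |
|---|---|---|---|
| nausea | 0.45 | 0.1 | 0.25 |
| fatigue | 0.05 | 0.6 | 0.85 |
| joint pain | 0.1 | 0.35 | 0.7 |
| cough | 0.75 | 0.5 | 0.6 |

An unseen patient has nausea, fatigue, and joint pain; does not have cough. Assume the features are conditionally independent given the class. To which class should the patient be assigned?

fungal

bacterial: 0.2 × 0.45 × 0.05 × 0.1 × (1−0.75) = 0.0001125
viral: 0.25 × 0.1 × 0.6 × 0.35 × (1−0.5) = 0.002625
fungal: 0.55 × 0.25 × 0.85 × 0.7 × (1−0.6) = 0.032725
Highest score → fungal.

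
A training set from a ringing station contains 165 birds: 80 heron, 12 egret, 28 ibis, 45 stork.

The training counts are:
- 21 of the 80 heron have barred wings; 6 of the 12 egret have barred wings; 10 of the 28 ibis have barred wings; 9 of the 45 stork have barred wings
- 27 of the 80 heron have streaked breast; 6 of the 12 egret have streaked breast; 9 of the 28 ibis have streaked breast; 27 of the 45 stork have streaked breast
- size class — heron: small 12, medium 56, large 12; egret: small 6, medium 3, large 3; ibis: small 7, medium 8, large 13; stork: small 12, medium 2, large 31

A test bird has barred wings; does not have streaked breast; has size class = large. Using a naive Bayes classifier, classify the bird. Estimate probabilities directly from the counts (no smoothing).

ibis

heron: (80/165) × (21/80) × (53/80) × (12/80) ≈ 0.0126477
egret: (12/165) × (6/12) × (6/12) × (3/12) ≈ 0.00454545
ibis: (28/165) × (10/28) × (19/28) × (13/28) ≈ 0.019094
stork: (45/165) × (9/45) × (18/45) × (31/45) ≈ 0.0150303
Highest score → ibis.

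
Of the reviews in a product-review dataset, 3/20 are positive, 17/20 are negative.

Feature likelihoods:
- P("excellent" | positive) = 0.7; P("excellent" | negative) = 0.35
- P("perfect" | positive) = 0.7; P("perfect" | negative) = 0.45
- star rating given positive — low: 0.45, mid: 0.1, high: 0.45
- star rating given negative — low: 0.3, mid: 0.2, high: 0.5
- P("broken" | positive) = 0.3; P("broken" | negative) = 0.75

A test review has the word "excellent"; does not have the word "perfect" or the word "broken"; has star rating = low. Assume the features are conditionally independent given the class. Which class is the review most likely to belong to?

positive: 0.15 × 0.7 × (1−0.7) × 0.45 × (1−0.3) = 0.0099225
negative: 0.85 × 0.35 × (1−0.45) × 0.3 × (1−0.75) = 0.012271875
Highest score → negative.

negative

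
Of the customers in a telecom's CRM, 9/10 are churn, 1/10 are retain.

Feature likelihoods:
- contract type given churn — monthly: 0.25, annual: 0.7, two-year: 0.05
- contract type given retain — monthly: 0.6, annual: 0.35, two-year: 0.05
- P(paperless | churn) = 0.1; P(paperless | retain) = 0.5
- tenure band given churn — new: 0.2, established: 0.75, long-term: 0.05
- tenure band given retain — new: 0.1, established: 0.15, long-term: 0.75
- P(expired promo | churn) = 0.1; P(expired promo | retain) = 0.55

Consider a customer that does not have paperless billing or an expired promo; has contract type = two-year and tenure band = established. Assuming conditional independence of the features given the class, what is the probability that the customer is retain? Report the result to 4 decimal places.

0.0061

churn: 0.9 × 0.05 × (1−0.1) × 0.75 × (1−0.1) = 0.0273375
retain: 0.1 × 0.05 × (1−0.5) × 0.15 × (1−0.55) = 0.00016875
P(retain | x) = 0.00016875 / 0.02750625 ≈ 0.0061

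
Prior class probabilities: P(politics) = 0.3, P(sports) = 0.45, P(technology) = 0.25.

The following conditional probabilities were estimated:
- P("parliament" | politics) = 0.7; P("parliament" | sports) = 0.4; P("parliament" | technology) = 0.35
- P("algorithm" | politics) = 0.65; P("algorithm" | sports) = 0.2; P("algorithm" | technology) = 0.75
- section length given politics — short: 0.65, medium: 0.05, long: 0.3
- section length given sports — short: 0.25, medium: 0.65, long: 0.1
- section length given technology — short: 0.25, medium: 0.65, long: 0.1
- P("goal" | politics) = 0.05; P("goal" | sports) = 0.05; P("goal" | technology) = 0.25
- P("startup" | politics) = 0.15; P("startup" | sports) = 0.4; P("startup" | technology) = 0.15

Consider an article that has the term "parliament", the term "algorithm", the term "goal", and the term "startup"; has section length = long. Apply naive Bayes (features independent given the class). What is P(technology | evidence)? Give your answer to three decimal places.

0.394

politics: 0.3 × 0.7 × 0.65 × 0.3 × 0.05 × 0.15 = 0.000307125
sports: 0.45 × 0.4 × 0.2 × 0.1 × 0.05 × 0.4 = 0.000072
technology: 0.25 × 0.35 × 0.75 × 0.1 × 0.25 × 0.15 = 0.00024609375
P(technology | x) = 0.00024609375 / 0.00062521875 ≈ 0.394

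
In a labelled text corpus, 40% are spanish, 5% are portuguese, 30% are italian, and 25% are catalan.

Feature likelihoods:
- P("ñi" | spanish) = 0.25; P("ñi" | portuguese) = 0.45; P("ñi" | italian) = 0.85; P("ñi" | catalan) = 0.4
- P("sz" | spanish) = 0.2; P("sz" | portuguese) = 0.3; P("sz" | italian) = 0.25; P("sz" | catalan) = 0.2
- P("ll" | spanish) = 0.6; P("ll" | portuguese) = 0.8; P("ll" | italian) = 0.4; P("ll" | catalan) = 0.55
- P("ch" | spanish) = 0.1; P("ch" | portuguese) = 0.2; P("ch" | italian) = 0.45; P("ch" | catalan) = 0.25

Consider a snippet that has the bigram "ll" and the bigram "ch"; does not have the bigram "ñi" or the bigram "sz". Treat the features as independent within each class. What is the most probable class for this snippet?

spanish: 0.4 × (1−0.25) × (1−0.2) × 0.6 × 0.1 = 0.0144
portuguese: 0.05 × (1−0.45) × (1−0.3) × 0.8 × 0.2 = 0.00308
italian: 0.3 × (1−0.85) × (1−0.25) × 0.4 × 0.45 = 0.006075
catalan: 0.25 × (1−0.4) × (1−0.2) × 0.55 × 0.25 = 0.0165
Highest score → catalan.

catalan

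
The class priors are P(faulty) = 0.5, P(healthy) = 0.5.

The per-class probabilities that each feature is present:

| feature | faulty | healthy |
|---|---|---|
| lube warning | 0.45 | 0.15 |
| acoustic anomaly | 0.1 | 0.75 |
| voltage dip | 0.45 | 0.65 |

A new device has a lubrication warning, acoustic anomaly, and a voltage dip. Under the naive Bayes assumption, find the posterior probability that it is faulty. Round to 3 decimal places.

0.217

faulty: 0.5 × 0.45 × 0.1 × 0.45 = 0.010125
healthy: 0.5 × 0.15 × 0.75 × 0.65 = 0.0365625
P(faulty | x) = 0.010125 / 0.0466875 ≈ 0.217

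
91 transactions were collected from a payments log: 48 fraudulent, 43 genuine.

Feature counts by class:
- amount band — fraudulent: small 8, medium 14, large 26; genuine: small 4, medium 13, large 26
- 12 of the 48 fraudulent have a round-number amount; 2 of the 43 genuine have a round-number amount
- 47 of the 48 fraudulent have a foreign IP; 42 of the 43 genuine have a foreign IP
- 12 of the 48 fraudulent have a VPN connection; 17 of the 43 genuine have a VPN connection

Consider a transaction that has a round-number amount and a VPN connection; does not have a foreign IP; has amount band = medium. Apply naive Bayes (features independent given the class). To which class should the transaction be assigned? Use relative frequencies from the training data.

fraudulent: (48/91) × (14/48) × (12/48) × (1/48) × (12/48) ≈ 0.000200321
genuine: (43/91) × (13/43) × (2/43) × (1/43) × (17/43) ≈ 0.0000610908
Highest score → fraudulent.

fraudulent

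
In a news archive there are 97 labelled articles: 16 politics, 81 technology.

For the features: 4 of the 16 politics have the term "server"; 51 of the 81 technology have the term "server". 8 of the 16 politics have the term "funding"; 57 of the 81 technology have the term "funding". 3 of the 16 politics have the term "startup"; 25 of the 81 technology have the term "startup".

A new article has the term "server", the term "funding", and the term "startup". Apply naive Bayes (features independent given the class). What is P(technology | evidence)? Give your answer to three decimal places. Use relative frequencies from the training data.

0.967

politics: (16/97) × (4/16) × (8/16) × (3/16) ≈ 0.00386598
technology: (81/97) × (51/81) × (57/81) × (25/81) ≈ 0.114194
P(technology | x) = 0.114194 / 0.11805998 ≈ 0.967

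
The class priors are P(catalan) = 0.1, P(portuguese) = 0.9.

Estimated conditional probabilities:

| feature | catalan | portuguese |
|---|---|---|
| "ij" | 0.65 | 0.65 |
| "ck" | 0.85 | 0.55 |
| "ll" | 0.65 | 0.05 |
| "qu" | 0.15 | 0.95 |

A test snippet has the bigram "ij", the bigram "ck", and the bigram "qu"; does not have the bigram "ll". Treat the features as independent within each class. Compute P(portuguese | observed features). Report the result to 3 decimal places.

0.990

catalan: 0.1 × 0.65 × 0.85 × (1−0.65) × 0.15 = 0.002900625
portuguese: 0.9 × 0.65 × 0.55 × (1−0.05) × 0.95 = 0.290379375
P(portuguese | x) = 0.290379375 / 0.29328 ≈ 0.990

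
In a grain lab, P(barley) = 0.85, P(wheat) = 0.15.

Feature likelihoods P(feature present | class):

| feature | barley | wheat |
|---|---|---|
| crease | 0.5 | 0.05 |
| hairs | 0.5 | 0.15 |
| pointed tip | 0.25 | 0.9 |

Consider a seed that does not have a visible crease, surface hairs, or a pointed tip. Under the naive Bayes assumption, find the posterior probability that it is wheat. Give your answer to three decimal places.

barley: 0.85 × (1−0.5) × (1−0.5) × (1−0.25) = 0.159375
wheat: 0.15 × (1−0.05) × (1−0.15) × (1−0.9) = 0.0121125
P(wheat | x) = 0.0121125 / 0.1714875 ≈ 0.071

0.071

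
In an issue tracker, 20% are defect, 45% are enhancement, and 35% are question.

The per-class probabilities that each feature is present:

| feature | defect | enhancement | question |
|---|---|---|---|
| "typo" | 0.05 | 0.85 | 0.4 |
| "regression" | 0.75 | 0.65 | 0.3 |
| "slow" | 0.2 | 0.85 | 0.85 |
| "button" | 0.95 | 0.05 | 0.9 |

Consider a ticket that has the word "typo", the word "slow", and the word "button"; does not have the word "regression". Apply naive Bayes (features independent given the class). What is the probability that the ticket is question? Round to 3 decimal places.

0.924

defect: 0.2 × 0.05 × (1−0.75) × 0.2 × 0.95 = 0.000475
enhancement: 0.45 × 0.85 × (1−0.65) × 0.85 × 0.05 = 0.0056896875
question: 0.35 × 0.4 × (1−0.3) × 0.85 × 0.9 = 0.07497
P(question | x) = 0.07497 / 0.0811346875 ≈ 0.924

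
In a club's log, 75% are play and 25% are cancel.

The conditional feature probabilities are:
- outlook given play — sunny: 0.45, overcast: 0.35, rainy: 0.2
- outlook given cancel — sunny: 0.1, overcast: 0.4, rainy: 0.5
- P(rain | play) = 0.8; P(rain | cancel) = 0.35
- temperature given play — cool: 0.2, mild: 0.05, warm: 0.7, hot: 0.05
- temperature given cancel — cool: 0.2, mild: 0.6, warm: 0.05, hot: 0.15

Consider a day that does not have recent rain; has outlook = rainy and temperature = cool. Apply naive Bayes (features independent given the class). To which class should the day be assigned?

cancel

play: 0.75 × 0.2 × (1−0.8) × 0.2 = 0.006
cancel: 0.25 × 0.5 × (1−0.35) × 0.2 = 0.01625
Highest score → cancel.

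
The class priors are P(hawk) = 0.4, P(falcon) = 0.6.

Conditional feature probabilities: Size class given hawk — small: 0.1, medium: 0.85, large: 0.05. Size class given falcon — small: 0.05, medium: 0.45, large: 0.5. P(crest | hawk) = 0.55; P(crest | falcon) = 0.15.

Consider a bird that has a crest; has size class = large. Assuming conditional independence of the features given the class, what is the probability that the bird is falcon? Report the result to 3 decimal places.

hawk: 0.4 × 0.05 × 0.55 = 0.011
falcon: 0.6 × 0.5 × 0.15 = 0.045
P(falcon | x) = 0.045 / 0.056 ≈ 0.804

0.804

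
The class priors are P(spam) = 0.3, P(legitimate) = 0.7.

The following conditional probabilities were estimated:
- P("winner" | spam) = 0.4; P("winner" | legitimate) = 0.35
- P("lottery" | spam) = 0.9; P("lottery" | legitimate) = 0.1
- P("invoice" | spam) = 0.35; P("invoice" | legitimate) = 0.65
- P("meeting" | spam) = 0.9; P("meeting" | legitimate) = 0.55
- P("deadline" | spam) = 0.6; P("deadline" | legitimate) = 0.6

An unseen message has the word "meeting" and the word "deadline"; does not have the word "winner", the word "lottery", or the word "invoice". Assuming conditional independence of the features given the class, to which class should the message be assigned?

legitimate

spam: 0.3 × (1−0.4) × (1−0.9) × (1−0.35) × 0.9 × 0.6 = 0.006318
legitimate: 0.7 × (1−0.35) × (1−0.1) × (1−0.65) × 0.55 × 0.6 = 0.04729725
Highest score → legitimate.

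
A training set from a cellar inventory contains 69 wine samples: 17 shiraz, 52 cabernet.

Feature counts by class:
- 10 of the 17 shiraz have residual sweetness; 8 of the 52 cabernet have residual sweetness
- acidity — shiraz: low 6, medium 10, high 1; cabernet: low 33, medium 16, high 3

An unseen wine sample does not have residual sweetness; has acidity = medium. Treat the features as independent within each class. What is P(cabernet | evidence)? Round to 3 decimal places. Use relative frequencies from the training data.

0.767

shiraz: (17/69) × (7/17) × (10/17) ≈ 0.059676
cabernet: (52/69) × (44/52) × (16/52) ≈ 0.19621
P(cabernet | x) = 0.19621 / 0.255886 ≈ 0.767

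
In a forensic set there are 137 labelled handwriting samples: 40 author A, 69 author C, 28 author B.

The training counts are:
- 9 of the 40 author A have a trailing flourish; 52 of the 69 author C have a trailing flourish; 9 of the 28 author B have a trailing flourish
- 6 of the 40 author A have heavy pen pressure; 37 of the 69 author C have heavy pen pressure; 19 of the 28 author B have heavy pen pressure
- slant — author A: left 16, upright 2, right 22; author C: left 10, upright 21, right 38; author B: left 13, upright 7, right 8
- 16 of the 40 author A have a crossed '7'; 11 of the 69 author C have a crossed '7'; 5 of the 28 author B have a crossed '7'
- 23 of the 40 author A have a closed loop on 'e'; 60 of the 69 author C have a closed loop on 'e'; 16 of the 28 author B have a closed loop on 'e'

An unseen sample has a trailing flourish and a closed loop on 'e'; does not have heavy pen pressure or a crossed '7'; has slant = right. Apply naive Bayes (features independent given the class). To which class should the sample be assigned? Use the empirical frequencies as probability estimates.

author A: (40/137) × (9/40) × (34/40) × (22/40) × (24/40) × (23/40) ≈ 0.0105955
author C: (69/137) × (52/69) × (32/69) × (38/69) × (58/69) × (60/69) ≈ 0.0708597
author B: (28/137) × (9/28) × (9/28) × (8/28) × (23/28) × (16/28) ≈ 0.00283185
Highest score → author C.

author C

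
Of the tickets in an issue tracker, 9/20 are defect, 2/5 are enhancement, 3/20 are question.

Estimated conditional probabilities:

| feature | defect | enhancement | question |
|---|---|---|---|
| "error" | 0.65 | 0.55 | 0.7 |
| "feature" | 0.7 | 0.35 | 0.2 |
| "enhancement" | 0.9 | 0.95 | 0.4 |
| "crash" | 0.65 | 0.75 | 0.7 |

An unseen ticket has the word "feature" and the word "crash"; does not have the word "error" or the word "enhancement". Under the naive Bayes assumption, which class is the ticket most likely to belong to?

defect

defect: 0.45 × (1−0.65) × 0.7 × (1−0.9) × 0.65 = 0.00716625
enhancement: 0.4 × (1−0.55) × 0.35 × (1−0.95) × 0.75 = 0.0023625
question: 0.15 × (1−0.7) × 0.2 × (1−0.4) × 0.7 = 0.00378
Highest score → defect.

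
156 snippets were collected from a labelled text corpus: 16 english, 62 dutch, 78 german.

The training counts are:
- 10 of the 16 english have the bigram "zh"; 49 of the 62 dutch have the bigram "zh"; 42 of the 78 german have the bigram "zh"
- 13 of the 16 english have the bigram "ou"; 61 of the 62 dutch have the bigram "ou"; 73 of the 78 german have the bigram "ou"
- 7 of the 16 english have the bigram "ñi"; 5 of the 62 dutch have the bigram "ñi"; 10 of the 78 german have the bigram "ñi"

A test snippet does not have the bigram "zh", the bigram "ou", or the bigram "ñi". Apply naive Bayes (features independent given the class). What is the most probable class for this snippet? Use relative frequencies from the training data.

german

english: (16/156) × (6/16) × (3/16) × (9/16) ≈ 0.00405649
dutch: (62/156) × (13/62) × (1/62) × (57/62) ≈ 0.00123569
german: (78/156) × (36/78) × (5/78) × (68/78) ≈ 0.0128964
Highest score → german.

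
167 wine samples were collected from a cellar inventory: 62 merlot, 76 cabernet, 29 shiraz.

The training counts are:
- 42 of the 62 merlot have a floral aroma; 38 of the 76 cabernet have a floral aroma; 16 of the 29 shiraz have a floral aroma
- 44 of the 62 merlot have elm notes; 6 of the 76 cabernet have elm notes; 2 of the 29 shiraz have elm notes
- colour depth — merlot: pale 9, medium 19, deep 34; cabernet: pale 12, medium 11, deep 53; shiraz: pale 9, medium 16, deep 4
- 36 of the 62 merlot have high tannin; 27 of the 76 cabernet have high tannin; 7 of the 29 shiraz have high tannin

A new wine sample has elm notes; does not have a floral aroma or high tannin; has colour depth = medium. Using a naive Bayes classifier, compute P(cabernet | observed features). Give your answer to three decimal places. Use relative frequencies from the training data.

merlot: (62/167) × (20/62) × (44/62) × (19/62) × (26/62) ≈ 0.0109224
cabernet: (76/167) × (38/76) × (6/76) × (11/76) × (49/76) ≈ 0.00167636
shiraz: (29/167) × (13/29) × (2/29) × (16/29) × (22/29) ≈ 0.00224701
P(cabernet | x) = 0.00167636 / 0.01484577 ≈ 0.113

0.113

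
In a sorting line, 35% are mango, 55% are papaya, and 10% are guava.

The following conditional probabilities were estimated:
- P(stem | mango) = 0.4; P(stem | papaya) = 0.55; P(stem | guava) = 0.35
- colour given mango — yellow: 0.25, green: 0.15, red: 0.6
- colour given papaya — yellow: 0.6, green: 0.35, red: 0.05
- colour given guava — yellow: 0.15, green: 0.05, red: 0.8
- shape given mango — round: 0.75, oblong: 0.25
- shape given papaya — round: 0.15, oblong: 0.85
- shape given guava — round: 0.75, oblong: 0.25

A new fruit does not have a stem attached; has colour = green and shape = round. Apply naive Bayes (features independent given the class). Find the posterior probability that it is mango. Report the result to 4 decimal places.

mango: 0.35 × (1−0.4) × 0.15 × 0.75 = 0.023625
papaya: 0.55 × (1−0.55) × 0.35 × 0.15 = 0.01299375
guava: 0.1 × (1−0.35) × 0.05 × 0.75 = 0.0024375
P(mango | x) = 0.023625 / 0.03905625 ≈ 0.6049

0.6049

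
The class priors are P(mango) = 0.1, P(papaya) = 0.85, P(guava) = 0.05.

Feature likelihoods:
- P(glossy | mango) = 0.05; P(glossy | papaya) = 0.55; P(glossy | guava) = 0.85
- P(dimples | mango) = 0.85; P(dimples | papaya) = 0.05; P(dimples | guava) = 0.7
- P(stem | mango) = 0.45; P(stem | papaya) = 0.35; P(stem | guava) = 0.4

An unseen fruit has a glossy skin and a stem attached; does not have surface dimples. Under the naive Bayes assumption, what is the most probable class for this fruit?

papaya

mango: 0.1 × 0.05 × (1−0.85) × 0.45 = 0.0003375
papaya: 0.85 × 0.55 × (1−0.05) × 0.35 = 0.15544375
guava: 0.05 × 0.85 × (1−0.7) × 0.4 = 0.0051
Highest score → papaya.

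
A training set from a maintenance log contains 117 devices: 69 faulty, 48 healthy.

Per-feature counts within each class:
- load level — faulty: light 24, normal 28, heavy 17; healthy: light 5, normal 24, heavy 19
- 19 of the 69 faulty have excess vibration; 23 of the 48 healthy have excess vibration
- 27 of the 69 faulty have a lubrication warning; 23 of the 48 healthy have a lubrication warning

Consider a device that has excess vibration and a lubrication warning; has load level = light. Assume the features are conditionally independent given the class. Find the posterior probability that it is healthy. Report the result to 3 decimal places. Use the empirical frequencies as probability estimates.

0.307

faulty: (69/117) × (24/69) × (19/69) × (27/69) ≈ 0.0221027
healthy: (48/117) × (5/48) × (23/48) × (23/48) ≈ 0.009812
P(healthy | x) = 0.009812 / 0.0319147 ≈ 0.307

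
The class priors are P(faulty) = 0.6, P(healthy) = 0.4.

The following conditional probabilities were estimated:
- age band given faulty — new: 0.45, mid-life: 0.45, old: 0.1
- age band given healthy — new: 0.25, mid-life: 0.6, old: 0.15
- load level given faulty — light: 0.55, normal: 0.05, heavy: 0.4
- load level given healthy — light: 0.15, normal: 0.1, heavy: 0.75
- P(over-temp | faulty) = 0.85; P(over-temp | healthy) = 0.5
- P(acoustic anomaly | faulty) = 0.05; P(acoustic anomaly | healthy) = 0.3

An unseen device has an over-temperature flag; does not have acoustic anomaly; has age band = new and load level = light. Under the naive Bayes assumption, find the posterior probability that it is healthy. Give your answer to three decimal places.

faulty: 0.6 × 0.45 × 0.55 × 0.85 × (1−0.05) = 0.11991375
healthy: 0.4 × 0.25 × 0.15 × 0.5 × (1−0.3) = 0.00525
P(healthy | x) = 0.00525 / 0.12516375 ≈ 0.042

0.042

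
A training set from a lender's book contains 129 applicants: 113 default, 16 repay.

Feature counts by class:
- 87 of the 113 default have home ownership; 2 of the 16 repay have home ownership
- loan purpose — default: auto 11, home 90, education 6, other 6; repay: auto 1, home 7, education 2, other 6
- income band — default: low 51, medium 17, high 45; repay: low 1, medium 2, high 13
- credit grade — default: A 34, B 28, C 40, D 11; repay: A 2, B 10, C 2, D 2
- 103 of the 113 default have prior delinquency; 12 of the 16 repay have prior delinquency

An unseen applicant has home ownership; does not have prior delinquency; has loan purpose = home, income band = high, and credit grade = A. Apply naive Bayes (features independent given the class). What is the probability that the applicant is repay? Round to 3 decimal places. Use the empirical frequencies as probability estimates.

default: (113/129) × (87/113) × (90/113) × (45/113) × (34/113) × (10/113) ≈ 0.00569573
repay: (16/129) × (2/16) × (7/16) × (13/16) × (2/16) × (4/16) ≈ 0.000172223
P(repay | x) = 0.000172223 / 0.005867953 ≈ 0.029

0.029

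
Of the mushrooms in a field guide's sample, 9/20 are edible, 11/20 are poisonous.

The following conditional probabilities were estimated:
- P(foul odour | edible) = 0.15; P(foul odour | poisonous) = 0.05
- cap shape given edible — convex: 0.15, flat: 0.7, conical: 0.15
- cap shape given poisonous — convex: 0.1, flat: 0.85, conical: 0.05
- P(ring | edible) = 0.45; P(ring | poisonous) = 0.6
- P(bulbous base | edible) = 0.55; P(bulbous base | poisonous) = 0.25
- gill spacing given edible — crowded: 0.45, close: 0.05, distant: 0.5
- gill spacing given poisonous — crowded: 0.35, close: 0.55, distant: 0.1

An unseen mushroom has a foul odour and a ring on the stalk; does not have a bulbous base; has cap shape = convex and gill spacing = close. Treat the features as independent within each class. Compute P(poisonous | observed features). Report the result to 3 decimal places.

0.869

edible: 0.45 × 0.15 × 0.15 × 0.45 × (1−0.55) × 0.05 = 0.000102515625
poisonous: 0.55 × 0.05 × 0.1 × 0.6 × (1−0.25) × 0.55 = 0.000680625
P(poisonous | x) = 0.000680625 / 0.000783140625 ≈ 0.869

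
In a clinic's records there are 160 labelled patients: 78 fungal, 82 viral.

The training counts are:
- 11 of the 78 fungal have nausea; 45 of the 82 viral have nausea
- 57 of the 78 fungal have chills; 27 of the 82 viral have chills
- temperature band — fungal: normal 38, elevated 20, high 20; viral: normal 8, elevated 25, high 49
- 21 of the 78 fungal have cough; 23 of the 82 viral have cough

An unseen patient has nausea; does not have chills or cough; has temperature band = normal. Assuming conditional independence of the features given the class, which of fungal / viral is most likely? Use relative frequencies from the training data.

fungal: (78/160) × (11/78) × (21/78) × (38/78) × (57/78) ≈ 0.00658972
viral: (82/160) × (45/82) × (55/82) × (8/82) × (59/82) ≈ 0.0132421
Highest score → viral.

viral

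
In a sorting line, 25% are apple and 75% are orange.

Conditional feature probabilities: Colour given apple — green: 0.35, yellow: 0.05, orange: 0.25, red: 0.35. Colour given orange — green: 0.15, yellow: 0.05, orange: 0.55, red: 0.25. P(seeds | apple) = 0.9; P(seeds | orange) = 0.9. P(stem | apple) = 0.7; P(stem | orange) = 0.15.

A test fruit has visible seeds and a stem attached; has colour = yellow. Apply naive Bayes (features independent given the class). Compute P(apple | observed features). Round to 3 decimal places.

apple: 0.25 × 0.05 × 0.9 × 0.7 = 0.007875
orange: 0.75 × 0.05 × 0.9 × 0.15 = 0.0050625
P(apple | x) = 0.007875 / 0.0129375 ≈ 0.609

0.609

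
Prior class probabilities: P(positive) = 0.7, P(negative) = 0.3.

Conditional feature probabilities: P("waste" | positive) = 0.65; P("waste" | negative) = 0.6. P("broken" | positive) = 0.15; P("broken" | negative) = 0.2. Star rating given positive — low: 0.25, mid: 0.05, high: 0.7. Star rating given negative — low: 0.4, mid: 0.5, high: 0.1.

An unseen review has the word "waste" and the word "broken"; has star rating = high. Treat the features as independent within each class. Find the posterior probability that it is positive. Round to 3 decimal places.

positive: 0.7 × 0.65 × 0.15 × 0.7 = 0.047775
negative: 0.3 × 0.6 × 0.2 × 0.1 = 0.0036
P(positive | x) = 0.047775 / 0.051375 ≈ 0.930

0.930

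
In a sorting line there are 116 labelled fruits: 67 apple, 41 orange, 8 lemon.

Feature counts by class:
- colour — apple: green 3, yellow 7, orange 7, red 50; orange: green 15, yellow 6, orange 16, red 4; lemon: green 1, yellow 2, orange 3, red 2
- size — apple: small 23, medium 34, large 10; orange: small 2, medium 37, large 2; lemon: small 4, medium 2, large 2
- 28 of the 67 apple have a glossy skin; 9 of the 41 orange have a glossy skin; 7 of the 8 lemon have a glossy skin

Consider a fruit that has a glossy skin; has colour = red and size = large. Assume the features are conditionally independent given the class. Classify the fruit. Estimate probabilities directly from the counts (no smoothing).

apple

apple: (67/116) × (50/67) × (10/67) × (28/67) ≈ 0.0268856
orange: (41/116) × (4/41) × (2/41) × (9/41) ≈ 0.000369238
lemon: (8/116) × (2/8) × (2/8) × (7/8) ≈ 0.00377155
Highest score → apple.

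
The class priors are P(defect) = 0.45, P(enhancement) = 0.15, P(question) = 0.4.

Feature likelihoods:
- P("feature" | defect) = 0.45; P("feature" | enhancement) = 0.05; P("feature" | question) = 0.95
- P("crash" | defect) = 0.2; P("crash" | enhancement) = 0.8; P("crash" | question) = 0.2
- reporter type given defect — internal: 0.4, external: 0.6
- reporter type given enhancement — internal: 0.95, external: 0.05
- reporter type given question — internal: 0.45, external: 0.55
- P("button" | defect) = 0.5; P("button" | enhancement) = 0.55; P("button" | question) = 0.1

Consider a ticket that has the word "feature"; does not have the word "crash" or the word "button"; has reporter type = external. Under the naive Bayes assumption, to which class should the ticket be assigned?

question

defect: 0.45 × 0.45 × (1−0.2) × 0.6 × (1−0.5) = 0.0486
enhancement: 0.15 × 0.05 × (1−0.8) × 0.05 × (1−0.55) = 0.00003375
question: 0.4 × 0.95 × (1−0.2) × 0.55 × (1−0.1) = 0.15048
Highest score → question.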